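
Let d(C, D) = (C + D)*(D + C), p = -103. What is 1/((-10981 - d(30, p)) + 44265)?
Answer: 1/27955 ≈ 3.5772e-5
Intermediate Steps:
d(C, D) = (C + D)² (d(C, D) = (C + D)*(C + D) = (C + D)²)
1/((-10981 - d(30, p)) + 44265) = 1/((-10981 - (30 - 103)²) + 44265) = 1/((-10981 - 1*(-73)²) + 44265) = 1/((-10981 - 1*5329) + 44265) = 1/((-10981 - 5329) + 44265) = 1/(-16310 + 44265) = 1/27955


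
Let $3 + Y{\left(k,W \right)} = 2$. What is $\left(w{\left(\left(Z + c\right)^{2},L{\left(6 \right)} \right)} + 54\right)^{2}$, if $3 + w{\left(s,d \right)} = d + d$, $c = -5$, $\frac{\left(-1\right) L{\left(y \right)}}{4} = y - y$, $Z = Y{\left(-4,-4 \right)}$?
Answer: $2601$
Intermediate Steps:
$Y{\left(k,W \right)} = -1$ ($Y{\left(k,W \right)} = -3 + 2 = -1$)
$Z = -1$
$L{\left(y \right)} = 0$ ($L{\left(y \right)} = - 4 \left(y - y\right) = \left(-4\right) 0 = 0$)
$w{\left(s,d \right)} = -3 + 2 d$ ($w{\left(s,d \right)} = -3 + \left(d + d\right) = -3 + 2 d$)
$\left(w{\left(\left(Z + c\right)^{2},L{\left(6 \right)} \right)} + 54\right)^{2} = \left(\left(-3 + 2 \cdot 0\right) + 54\right)^{2} = \left(\left(-3 + 0\right) + 54\right)^{2} = \left(-3 + 54\right)^{2} = 51^{2} = 2601$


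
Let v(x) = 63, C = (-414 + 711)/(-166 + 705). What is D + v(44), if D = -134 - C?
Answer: -3506/49 ≈ -71.551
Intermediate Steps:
C = 27/49 (C = 297/539 = 297*(1/539) = 27/49 ≈ 0.55102)
D = -6593/49 (D = -134 - 1*27/49 = -134 - 27/49 = -6593/49 ≈ -134.55)
D + v(44) = -6593/49 + 63 = -3506/49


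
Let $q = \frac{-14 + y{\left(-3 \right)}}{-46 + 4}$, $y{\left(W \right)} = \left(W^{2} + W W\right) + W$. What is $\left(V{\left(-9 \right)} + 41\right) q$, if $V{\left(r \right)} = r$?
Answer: $- \frac{16}{21} \approx -0.7619$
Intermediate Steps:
$y{\left(W \right)} = W + 2 W^{2}$ ($y{\left(W \right)} = \left(W^{2} + W^{2}\right) + W = 2 W^{2} + W = W + 2 W^{2}$)
$q = - \frac{1}{42}$ ($q = \frac{-14 - 3 \left(1 + 2 \left(-3\right)\right)}{-46 + 4} = \frac{-14 - 3 \left(1 - 6\right)}{-42} = \left(-14 - -15\right) \left(- \frac{1}{42}\right) = \left(-14 + 15\right) \left(- \frac{1}{42}\right) = 1 \left(- \frac{1}{42}\right) = - \frac{1}{42} \approx -0.02381$)
$\left(V{\left(-9 \right)} + 41\right) q = \left(-9 + 41\right) \left(- \frac{1}{42}\right) = 32 \left(- \frac{1}{42}\right) = - \frac{16}{21}$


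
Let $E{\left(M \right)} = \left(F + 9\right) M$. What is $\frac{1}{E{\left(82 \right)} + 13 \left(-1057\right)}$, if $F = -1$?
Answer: $- \frac{1}{13085} \approx -7.6423 \cdot 10^{-5}$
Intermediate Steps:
$E{\left(M \right)} = 8 M$ ($E{\left(M \right)} = \left(-1 + 9\right) M = 8 M$)
$\frac{1}{E{\left(82 \right)} + 13 \left(-1057\right)} = \frac{1}{8 \cdot 82 + 13 \left(-1057\right)} = \frac{1}{656 - 13741} = \frac{1}{-13085} = - \frac{1}{13085}$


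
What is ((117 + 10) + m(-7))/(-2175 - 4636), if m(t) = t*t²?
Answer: 216/6811 ≈ 0.031713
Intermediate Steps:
m(t) = t³
((117 + 10) + m(-7))/(-2175 - 4636) = ((117 + 10) + (-7)³)/(-2175 - 4636) = (127 - 343)/(-6811) = -1/6811*(-216) = 216/6811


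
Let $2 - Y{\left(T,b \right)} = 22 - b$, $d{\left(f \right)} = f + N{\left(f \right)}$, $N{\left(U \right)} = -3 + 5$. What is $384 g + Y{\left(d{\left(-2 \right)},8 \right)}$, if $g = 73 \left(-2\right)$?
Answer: $-56076$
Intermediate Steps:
$g = -146$
$N{\left(U \right)} = 2$
$d{\left(f \right)} = 2 + f$ ($d{\left(f \right)} = f + 2 = 2 + f$)
$Y{\left(T,b \right)} = -20 + b$ ($Y{\left(T,b \right)} = 2 - \left(22 - b\right) = 2 + \left(-22 + b\right) = -20 + b$)
$384 g + Y{\left(d{\left(-2 \right)},8 \right)} = 384 \left(-146\right) + \left(-20 + 8\right) = -56064 - 12 = -56076$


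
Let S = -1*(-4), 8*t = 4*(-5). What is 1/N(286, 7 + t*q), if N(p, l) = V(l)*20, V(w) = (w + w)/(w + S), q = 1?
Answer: 17/360 ≈ 0.047222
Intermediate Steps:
t = -5/2 (t = (4*(-5))/8 = (1/8)*(-20) = -5/2 ≈ -2.5000)
S = 4
V(w) = 2*w/(4 + w) (V(w) = (w + w)/(w + 4) = (2*w)/(4 + w) = 2*w/(4 + w))
N(p, l) = 40*l/(4 + l) (N(p, l) = (2*l/(4 + l))*20 = 40*l/(4 + l))
1/N(286, 7 + t*q) = 1/(40*(7 - 5/2*1)/(4 + (7 - 5/2*1))) = 1/(40*(7 - 5/2)/(4 + (7 - 5/2))) = 1/(40*(9/2)/(4 + 9/2)) = 1/(40*(9/2)/(17/2)) = 1/(40*(9/2)*(2/17)) = 1/(360/17) = 17/360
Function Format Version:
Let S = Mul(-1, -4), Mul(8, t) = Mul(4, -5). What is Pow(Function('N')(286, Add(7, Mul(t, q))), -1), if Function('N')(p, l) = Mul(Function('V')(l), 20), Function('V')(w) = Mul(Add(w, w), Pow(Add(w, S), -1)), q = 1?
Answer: Rational(17, 360) ≈ 0.047222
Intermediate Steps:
t = Rational(-5, 2) (t = Mul(Rational(1, 8), Mul(4, -5)) = Mul(Rational(1, 8), -20) = Rational(-5, 2) ≈ -2.5000)
S = 4
Function('V')(w) = Mul(2, w, Pow(Add(4, w), -1)) (Function('V')(w) = Mul(Add(w, w), Pow(Add(w, 4), -1)) = Mul(Mul(2, w), Pow(Add(4, w), -1)) = Mul(2, w, Pow(Add(4, w), -1)))
Function('N')(p, l) = Mul(40, l, Pow(Add(4, l), -1)) (Function('N')(p, l) = Mul(Mul(2, l, Pow(Add(4, l), -1)), 20) = Mul(40, l, Pow(Add(4, l), -1)))
Pow(Function('N')(286, Add(7, Mul(t, q))), -1) = Pow(Mul(40, Add(7, Mul(Rational(-5, 2), 1)), Pow(Add(4, Add(7, Mul(Rational(-5, 2), 1))), -1)), -1) = Pow(Mul(40, Add(7, Rational(-5, 2)), Pow(Add(4, Add(7, Rational(-5, 2))), -1)), -1) = Pow(Mul(40, Rational(9, 2), Pow(Add(4, Rational(9, 2)), -1)), -1) = Pow(Mul(40, Rational(9, 2), Pow(Rational(17, 2), -1)), -1) = Pow(Mul(40, Rational(9, 2), Rational(2, 17)), -1) = Pow(Rational(360, 17), -1) = Rational(17, 360)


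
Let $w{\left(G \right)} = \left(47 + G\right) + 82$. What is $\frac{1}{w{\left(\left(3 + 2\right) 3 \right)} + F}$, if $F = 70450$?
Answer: $\frac{1}{70594} \approx 1.4166 \cdot 10^{-5}$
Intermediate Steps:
$w{\left(G \right)} = 129 + G$
$\frac{1}{w{\left(\left(3 + 2\right) 3 \right)} + F} = \frac{1}{\left(129 + \left(3 + 2\right) 3\right) + 70450} = \frac{1}{\left(129 + 5 \cdot 3\right) + 70450} = \frac{1}{\left(129 + 15\right) + 70450} = \frac{1}{144 + 70450} = \frac{1}{70594}$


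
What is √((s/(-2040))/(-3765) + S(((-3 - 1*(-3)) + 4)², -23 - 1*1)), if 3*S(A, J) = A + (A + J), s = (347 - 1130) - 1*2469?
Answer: √4854506162/42670 ≈ 1.6329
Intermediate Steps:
s = -3252 (s = -783 - 2469 = -3252)
S(A, J) = J/3 + 2*A/3 (S(A, J) = (A + (A + J))/3 = (J + 2*A)/3 = J/3 + 2*A/3)
√((s/(-2040))/(-3765) + S(((-3 - 1*(-3)) + 4)², -23 - 1*1)) = √(-3252/(-2040)/(-3765) + ((-23 - 1*1)/3 + 2*((-3 - 1*(-3)) + 4)²/3)) = √(-3252*(-1/2040)*(-1/3765) + ((-23 - 1)/3 + 2*((-3 + 3) + 4)²/3)) = √((271/170)*(-1/3765) + ((⅓)*(-24) + 2*(0 + 4)²/3)) = √(-271/640050 + (-8 + (⅔)*4²)) = √(-271/640050 + (-8 + (⅔)*16)) = √(-271/640050 + (-8 + 32/3)) = √(-271/640050 + 8/3) = √(568843/213350) = √4854506162/42670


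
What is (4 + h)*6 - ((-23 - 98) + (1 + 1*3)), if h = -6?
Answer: 105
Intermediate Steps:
(4 + h)*6 - ((-23 - 98) + (1 + 1*3)) = (4 - 6)*6 - ((-23 - 98) + (1 + 1*3)) = -2*6 - (-121 + (1 + 3)) = -12 - (-121 + 4) = -12 - 1*(-117) = -12 + 117 = 105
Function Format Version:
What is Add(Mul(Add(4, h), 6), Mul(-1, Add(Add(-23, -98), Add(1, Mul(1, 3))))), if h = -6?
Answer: 105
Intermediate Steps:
Add(Mul(Add(4, h), 6), Mul(-1, Add(Add(-23, -98), Add(1, Mul(1, 3))))) = Add(Mul(Add(4, -6), 6), Mul(-1, Add(Add(-23, -98), Add(1, Mul(1, 3))))) = Add(Mul(-2, 6), Mul(-1, Add(-121, Add(1, 3)))) = Add(-12, Mul(-1, Add(-121, 4))) = Add(-12, Mul(-1, -117)) = Add(-12, 117) = 105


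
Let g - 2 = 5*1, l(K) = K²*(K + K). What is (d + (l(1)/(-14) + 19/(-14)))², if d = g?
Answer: 121/4 ≈ 30.250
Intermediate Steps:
l(K) = 2*K³ (l(K) = K²*(2*K) = 2*K³)
g = 7 (g = 2 + 5*1 = 2 + 5 = 7)
d = 7
(d + (l(1)/(-14) + 19/(-14)))² = (7 + ((2*1³)/(-14) + 19/(-14)))² = (7 + ((2*1)*(-1/14) + 19*(-1/14)))² = (7 + (2*(-1/14) - 19/14))² = (7 + (-⅐ - 19/14))² = (7 - 3/2)² = (11/2)² = 121/4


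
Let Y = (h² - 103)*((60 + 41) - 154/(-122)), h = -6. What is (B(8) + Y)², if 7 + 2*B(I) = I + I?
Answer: 697797927649/14884 ≈ 4.6882e+7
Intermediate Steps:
B(I) = -7/2 + I (B(I) = -7/2 + (I + I)/2 = -7/2 + (2*I)/2 = -7/2 + I)
Y = -417946/61 (Y = ((-6)² - 103)*((60 + 41) - 154/(-122)) = (36 - 103)*(101 - 154*(-1/122)) = -67*(101 + 77/61) = -67*6238/61 = -417946/61 ≈ -6851.6)
(B(8) + Y)² = ((-7/2 + 8) - 417946/61)² = (9/2 - 417946/61)² = (-835343/122)² = 697797927649/14884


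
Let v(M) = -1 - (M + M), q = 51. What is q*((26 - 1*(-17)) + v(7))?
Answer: 1428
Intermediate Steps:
v(M) = -1 - 2*M
q*((26 - 1*(-17)) + v(7)) = 51*((26 - 1*(-17)) + (-1 - 2*7)) = 51*((26 + 17) + (-1 - 14)) = 51*(43 - 15) = 51*28 = 1428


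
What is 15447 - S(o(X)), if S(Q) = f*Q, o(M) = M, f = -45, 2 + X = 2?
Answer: 15447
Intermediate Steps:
X = 0 (X = -2 + 2 = 0)
S(Q) = -45*Q
15447 - S(o(X)) = 15447 - (-45)*0 = 15447 - 1*0 = 15447 + 0 = 15447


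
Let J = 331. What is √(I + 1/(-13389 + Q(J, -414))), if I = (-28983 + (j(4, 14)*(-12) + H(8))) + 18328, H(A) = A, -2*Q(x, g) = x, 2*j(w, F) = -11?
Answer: I*√7775954533079/27109 ≈ 102.86*I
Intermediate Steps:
j(w, F) = -11/2 (j(w, F) = (½)*(-11) = -11/2)
Q(x, g) = -x/2
I = -10581 (I = (-28983 + (-11/2*(-12) + 8)) + 18328 = (-28983 + (66 + 8)) + 18328 = (-28983 + 74) + 18328 = -28909 + 18328 = -10581)
√(I + 1/(-13389 + Q(J, -414))) = √(-10581 + 1/(-13389 - ½*331)) = √(-10581 + 1/(-13389 - 331/2)) = √(-10581 + 1/(-27109/2)) = √(-10581 - 2/27109) = √(-286840331/27109) = I*√7775954533079/27109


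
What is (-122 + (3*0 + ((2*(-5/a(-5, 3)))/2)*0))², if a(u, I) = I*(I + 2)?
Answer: 14884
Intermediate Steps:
a(u, I) = I*(2 + I)
(-122 + (3*0 + ((2*(-5/a(-5, 3)))/2)*0))² = (-122 + (3*0 + ((2*(-5*1/(3*(2 + 3))))/2)*0))² = (-122 + (0 + ((2*(-5/(3*5)))/2)*0))² = (-122 + (0 + ((2*(-5/15))/2)*0))² = (-122 + (0 + ((2*(-5*1/15))/2)*0))² = (-122 + (0 + ((2*(-⅓))/2)*0))² = (-122 + (0 + ((½)*(-⅔))*0))² = (-122 + (0 - ⅓*0))² = (-122 + (0 + 0))² = (-122 + 0)² = (-122)² = 14884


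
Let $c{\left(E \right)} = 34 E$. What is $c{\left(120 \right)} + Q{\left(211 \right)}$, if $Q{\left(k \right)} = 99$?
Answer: $4179$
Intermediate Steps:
$c{\left(120 \right)} + Q{\left(211 \right)} = 34 \cdot 120 + 99 = 4080 + 99 = 4179$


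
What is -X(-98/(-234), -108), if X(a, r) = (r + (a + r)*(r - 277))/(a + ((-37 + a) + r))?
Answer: 4833359/16867 ≈ 286.56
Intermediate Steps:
X(a, r) = (r + (-277 + r)*(a + r))/(-37 + r + 2*a) (X(a, r) = (r + (a + r)*(-277 + r))/(a + (-37 + a + r)) = (r + (-277 + r)*(a + r))/(-37 + r + 2*a))
-X(-98/(-234), -108) = -((-108)**2 - (-27146)/(-234) - 276*(-108) - 98/(-234)*(-108))/(-37 - 108 + 2*(-98/(-234))) = -(11664 - (-27146)*(-1)/234 + 29808 - 98*(-1/234)*(-108))/(-37 - 108 + 2*(-98*(-1/234))) = -(11664 - 277*49/117 + 29808 + (49/117)*(-108))/(-37 - 108 + 2*(49/117)) = -(11664 - 13573/117 + 29808 - 588/13)/(-37 - 108 + 98/117) = -4833359/((-16867/117)*117) = -(-117)*4833359/(16867*117) = -1*(-4833359/16867) = 4833359/16867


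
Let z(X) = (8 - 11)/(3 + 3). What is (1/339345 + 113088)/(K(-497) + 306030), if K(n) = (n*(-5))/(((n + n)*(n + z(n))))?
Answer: 7636793624839/20666100658995 ≈ 0.36953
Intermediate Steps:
z(X) = -1/2 (z(X) = -3/6 = -3*1/6 = -1/2)
K(n) = -5/(2*(-1/2 + n)) (K(n) = (n*(-5))/(((n + n)*(n - 1/2))) = (-5*n)/(((2*n)*(-1/2 + n))) = (-5*n)/((2*n*(-1/2 + n))) = (-5*n)*(1/(2*n*(-1/2 + n))) = -5/(2*(-1/2 + n)))
(1/339345 + 113088)/(K(-497) + 306030) = (1/339345 + 113088)/(-5/(-1 + 2*(-497)) + 306030) = (1/339345 + 113088)/(-5/(-1 - 994) + 306030) = 38375847361/(339345*(-5/(-995) + 306030)) = 38375847361/(339345*(-5*(-1/995) + 306030)) = 38375847361/(339345*(1/199 + 306030)) = 38375847361/(339345*(60899971/199)) = (38375847361/339345)*(199/60899971) = 7636793624839/20666100658995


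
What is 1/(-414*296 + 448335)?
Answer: 1/325791 ≈ 3.0695e-6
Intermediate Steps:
1/(-414*296 + 448335) = 1/(-122544 + 448335) = 1/325791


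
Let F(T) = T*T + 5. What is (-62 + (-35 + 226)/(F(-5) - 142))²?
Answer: 50908225/12544 ≈ 4058.4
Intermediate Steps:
F(T) = 5 + T² (F(T) = T² + 5 = 5 + T²)
(-62 + (-35 + 226)/(F(-5) - 142))² = (-62 + (-35 + 226)/((5 + (-5)²) - 142))² = (-62 + 191/((5 + 25) - 142))² = (-62 + 191/(30 - 142))² = (-62 + 191/(-112))² = (-62 + 191*(-1/112))² = (-62 - 191/112)² = (-7135/112)² = 50908225/12544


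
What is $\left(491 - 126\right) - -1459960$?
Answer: $1460325$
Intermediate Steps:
$\left(491 - 126\right) - -1459960 = 365 + 1459960 = 1460325$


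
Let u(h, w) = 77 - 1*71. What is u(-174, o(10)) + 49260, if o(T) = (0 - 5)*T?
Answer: 49266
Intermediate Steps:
o(T) = -5*T
u(h, w) = 6 (u(h, w) = 77 - 71 = 6)
u(-174, o(10)) + 49260 = 6 + 49260 = 49266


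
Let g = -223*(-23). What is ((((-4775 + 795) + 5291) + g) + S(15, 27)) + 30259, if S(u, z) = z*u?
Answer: 37104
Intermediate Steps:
g = 5129
S(u, z) = u*z
((((-4775 + 795) + 5291) + g) + S(15, 27)) + 30259 = ((((-4775 + 795) + 5291) + 5129) + 15*27) + 30259 = (((-3980 + 5291) + 5129) + 405) + 30259 = ((1311 + 5129) + 405) + 30259 = (6440 + 405) + 30259 = 6845 + 30259 = 37104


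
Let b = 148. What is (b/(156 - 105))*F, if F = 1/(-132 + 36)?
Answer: -37/1224 ≈ -0.030229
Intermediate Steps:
F = -1/96 (F = 1/(-96) = -1/96 ≈ -0.010417)
(b/(156 - 105))*F = (148/(156 - 105))*(-1/96) = (148/51)*(-1/96) = -37/1224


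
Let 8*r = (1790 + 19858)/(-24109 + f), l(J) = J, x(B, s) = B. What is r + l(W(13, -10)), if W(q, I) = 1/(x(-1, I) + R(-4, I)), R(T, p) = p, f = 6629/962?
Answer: -1570337/7728743 ≈ -0.20318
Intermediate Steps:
f = 6629/962 (f = 6629*(1/962) = 6629/962 ≈ 6.8909)
W(q, I) = 1/(-1 + I)
r = -78884/702613 (r = ((1790 + 19858)/(-24109 + 6629/962))/8 = (21648/(-23186229/962))/8 = (21648*(-962/23186229))/8 = (⅛)*(-631072/702613) = -78884/702613 ≈ -0.11227)
r + l(W(13, -10)) = -78884/702613 + 1/(-1 - 10) = -78884/702613 + 1/(-11) = -78884/702613 - 1/11 = -1570337/7728743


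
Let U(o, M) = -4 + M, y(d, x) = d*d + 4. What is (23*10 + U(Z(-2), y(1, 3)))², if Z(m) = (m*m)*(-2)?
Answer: 53361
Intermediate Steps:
Z(m) = -2*m² (Z(m) = m²*(-2) = -2*m²)
y(d, x) = 4 + d² (y(d, x) = d² + 4 = 4 + d²)
(23*10 + U(Z(-2), y(1, 3)))² = (23*10 + (-4 + (4 + 1²)))² = (230 + (-4 + (4 + 1)))² = (230 + (-4 + 5))² = (230 + 1)² = 231² = 53361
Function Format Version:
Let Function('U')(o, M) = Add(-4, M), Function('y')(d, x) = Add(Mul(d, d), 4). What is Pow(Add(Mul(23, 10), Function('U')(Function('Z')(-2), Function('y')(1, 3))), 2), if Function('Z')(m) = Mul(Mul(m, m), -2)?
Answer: 53361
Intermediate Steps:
Function('Z')(m) = Mul(-2, Pow(m, 2)) (Function('Z')(m) = Mul(Pow(m, 2), -2) = Mul(-2, Pow(m, 2)))
Function('y')(d, x) = Add(4, Pow(d, 2)) (Function('y')(d, x) = Add(Pow(d, 2), 4) = Add(4, Pow(d, 2)))
Pow(Add(Mul(23, 10), Function('U')(Function('Z')(-2), Function('y')(1, 3))), 2) = Pow(Add(Mul(23, 10), Add(-4, Add(4, Pow(1, 2)))), 2) = Pow(Add(230, Add(-4, Add(4, 1))), 2) = Pow(Add(230, Add(-4, 5)), 2) = Pow(Add(230, 1), 2) = Pow(231, 2) = 53361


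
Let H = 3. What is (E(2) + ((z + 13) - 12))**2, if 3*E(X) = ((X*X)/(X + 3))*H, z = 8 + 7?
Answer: 7056/25 ≈ 282.24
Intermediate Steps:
z = 15
E(X) = X**2/(3 + X) (E(X) = (((X*X)/(X + 3))*3)/3 = ((X**2/(3 + X))*3)/3 = (3*X**2/(3 + X))/3 = X**2/(3 + X))
(E(2) + ((z + 13) - 12))**2 = (2**2/(3 + 2) + ((15 + 13) - 12))**2 = (4/5 + (28 - 12))**2 = (4*(1/5) + 16)**2 = (4/5 + 16)**2 = (84/5)**2 = 7056/25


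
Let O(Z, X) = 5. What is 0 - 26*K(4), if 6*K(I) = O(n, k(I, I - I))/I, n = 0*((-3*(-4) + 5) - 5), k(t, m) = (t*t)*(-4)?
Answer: -65/12 ≈ -5.4167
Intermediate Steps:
k(t, m) = -4*t² (k(t, m) = t²*(-4) = -4*t²)
n = 0 (n = 0*((12 + 5) - 5) = 0*(17 - 5) = 0*12 = 0)
K(I) = 5/(6*I) (K(I) = (5/I)/6 = 5/(6*I))
0 - 26*K(4) = 0 - 65/(3*4) = 0 - 26*5/24 = 0 - 65/12 = -65/12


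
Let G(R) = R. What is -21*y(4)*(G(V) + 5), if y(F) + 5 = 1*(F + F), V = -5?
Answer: 0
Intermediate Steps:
y(F) = -5 + 2*F (y(F) = -5 + 1*(F + F) = -5 + 1*(2*F) = -5 + 2*F)
-21*y(4)*(G(V) + 5) = -21*(-5 + 2*4)*(-5 + 5) = -21*(-5 + 8)*0 = -63*0 = -21*0 = 0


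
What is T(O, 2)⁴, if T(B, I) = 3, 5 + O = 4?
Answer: 81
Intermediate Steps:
O = -1 (O = -5 + 4 = -1)
T(O, 2)⁴ = 3⁴ = 81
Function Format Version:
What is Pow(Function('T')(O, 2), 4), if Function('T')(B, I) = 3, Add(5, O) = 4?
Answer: 81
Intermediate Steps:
O = -1 (O = Add(-5, 4) = -1)
Pow(Function('T')(O, 2), 4) = Pow(3, 4) = 81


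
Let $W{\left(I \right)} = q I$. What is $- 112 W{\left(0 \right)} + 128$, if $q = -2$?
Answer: $128$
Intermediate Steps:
$W{\left(I \right)} = - 2 I$
$- 112 W{\left(0 \right)} + 128 = - 112 \left(\left(-2\right) 0\right) + 128 = \left(-112\right) 0 + 128 = 0 + 128 = 128$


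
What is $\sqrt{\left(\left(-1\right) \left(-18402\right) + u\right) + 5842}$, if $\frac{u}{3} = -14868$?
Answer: $2 i \sqrt{5090} \approx 142.69 i$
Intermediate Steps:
$u = -44604$ ($u = 3 \left(-14868\right) = -44604$)
$\sqrt{\left(\left(-1\right) \left(-18402\right) + u\right) + 5842} = \sqrt{\left(\left(-1\right) \left(-18402\right) - 44604\right) + 5842} = \sqrt{\left(18402 - 44604\right) + 5842} = \sqrt{-26202 + 5842} = \sqrt{-20360} = 2 i \sqrt{5090}$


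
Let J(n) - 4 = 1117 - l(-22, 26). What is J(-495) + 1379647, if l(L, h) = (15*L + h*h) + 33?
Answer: 1380389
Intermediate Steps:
l(L, h) = 33 + h² + 15*L (l(L, h) = (15*L + h²) + 33 = (h² + 15*L) + 33 = 33 + h² + 15*L)
J(n) = 742 (J(n) = 4 + (1117 - (33 + 26² + 15*(-22))) = 4 + (1117 - (33 + 676 - 330)) = 4 + (1117 - 1*379) = 4 + (1117 - 379) = 4 + 738 = 742)
J(-495) + 1379647 = 742 + 1379647 = 1380389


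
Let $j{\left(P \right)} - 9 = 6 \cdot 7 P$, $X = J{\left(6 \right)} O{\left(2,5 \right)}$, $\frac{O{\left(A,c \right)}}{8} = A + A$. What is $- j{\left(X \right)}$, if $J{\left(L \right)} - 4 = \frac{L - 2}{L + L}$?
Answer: $-5833$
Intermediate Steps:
$J{\left(L \right)} = 4 + \frac{-2 + L}{2 L}$ ($J{\left(L \right)} = 4 + \frac{L - 2}{L + L} = 4 + \frac{-2 + L}{2 L}$)
$O{\left(A,c \right)} = 16 A$ ($O{\left(A,c \right)} = 8 \left(A + A\right) = 8 \cdot 2 A = 16 A$)
$X = \frac{416}{3}$ ($X = \left(\frac{9}{2} - \frac{1}{6}\right) 16 \cdot 2 = \left(\frac{9}{2} - \frac{1}{6}\right) 32 = \frac{13}{3} \cdot 32 = \frac{416}{3} \approx 138.67$)
$j{\left(P \right)} = 9 + 42 P$ ($j{\left(P \right)} = 9 + 6 \cdot 7 P = 9 + 42 P$)
$- j{\left(X \right)} = - (9 + 42 \cdot \frac{416}{3}) = - (9 + 5824) = \left(-1\right) 5833 = -5833$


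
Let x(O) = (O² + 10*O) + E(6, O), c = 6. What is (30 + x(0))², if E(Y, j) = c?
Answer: 1296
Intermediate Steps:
E(Y, j) = 6
x(O) = 6 + O² + 10*O (x(O) = (O² + 10*O) + 6 = 6 + O² + 10*O)
(30 + x(0))² = (30 + (6 + 0² + 10*0))² = (30 + (6 + 0 + 0))² = (30 + 6)² = 36² = 1296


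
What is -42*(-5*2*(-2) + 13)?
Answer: -1386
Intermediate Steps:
-42*(-5*2*(-2) + 13) = -42*(-10*(-2) + 13) = -42*(20 + 13) = -42*33 = -1386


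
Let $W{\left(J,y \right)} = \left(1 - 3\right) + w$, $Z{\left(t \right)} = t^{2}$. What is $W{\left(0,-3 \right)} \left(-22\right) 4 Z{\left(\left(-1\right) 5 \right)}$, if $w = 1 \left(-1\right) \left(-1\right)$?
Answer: $2200$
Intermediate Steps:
$w = 1$ ($w = \left(-1\right) \left(-1\right) = 1$)
$W{\left(J,y \right)} = -1$ ($W{\left(J,y \right)} = \left(1 - 3\right) + 1 = -2 + 1 = -1$)
$W{\left(0,-3 \right)} \left(-22\right) 4 Z{\left(\left(-1\right) 5 \right)} = \left(-1\right) \left(-22\right) 4 \left(\left(-1\right) 5\right)^{2} = 22 \cdot 4 \left(-5\right)^{2} = 22 \cdot 4 \cdot 25 = 22 \cdot 100 = 2200$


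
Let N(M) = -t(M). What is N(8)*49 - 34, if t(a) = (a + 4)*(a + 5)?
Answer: -7678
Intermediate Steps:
t(a) = (4 + a)*(5 + a)
N(M) = -20 - M² - 9*M (N(M) = -(20 + M² + 9*M) = -20 - M² - 9*M)
N(8)*49 - 34 = (-20 - 1*8² - 9*8)*49 - 34 = (-20 - 1*64 - 72)*49 - 34 = (-20 - 64 - 72)*49 - 34 = -156*49 - 34 = -7644 - 34 = -7678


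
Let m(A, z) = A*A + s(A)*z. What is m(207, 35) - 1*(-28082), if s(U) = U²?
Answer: 1570646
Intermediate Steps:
m(A, z) = A² + z*A² (m(A, z) = A*A + A²*z = A² + z*A²)
m(207, 35) - 1*(-28082) = 207²*(1 + 35) - 1*(-28082) = 42849*36 + 28082 = 1542564 + 28082 = 1570646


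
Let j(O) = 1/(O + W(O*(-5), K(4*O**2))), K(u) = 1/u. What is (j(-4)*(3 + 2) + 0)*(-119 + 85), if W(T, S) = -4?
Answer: 85/4 ≈ 21.250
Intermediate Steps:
K(u) = 1/u
j(O) = 1/(-4 + O) (j(O) = 1/(O - 4) = 1/(-4 + O))
(j(-4)*(3 + 2) + 0)*(-119 + 85) = ((3 + 2)/(-4 - 4) + 0)*(-119 + 85) = (5/(-8) + 0)*(-34) = (-1/8*5 + 0)*(-34) = (-5/8 + 0)*(-34) = -5/8*(-34) = 85/4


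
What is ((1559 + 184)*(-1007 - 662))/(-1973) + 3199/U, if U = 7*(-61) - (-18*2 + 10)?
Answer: 1160224240/791173 ≈ 1466.5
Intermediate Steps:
U = -401 (U = -427 - (-36 + 10) = -427 - 1*(-26) = -427 + 26 = -401)
((1559 + 184)*(-1007 - 662))/(-1973) + 3199/U = ((1559 + 184)*(-1007 - 662))/(-1973) + 3199/(-401) = (1743*(-1669))*(-1/1973) + 3199*(-1/401) = -2909067*(-1/1973) - 3199/401 = 2909067/1973 - 3199/401 = 1160224240/791173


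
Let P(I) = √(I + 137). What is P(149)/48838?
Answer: √286/48838 ≈ 0.00034628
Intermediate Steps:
P(I) = √(137 + I)
P(149)/48838 = √(137 + 149)/48838 = √286*(1/48838) = √286/48838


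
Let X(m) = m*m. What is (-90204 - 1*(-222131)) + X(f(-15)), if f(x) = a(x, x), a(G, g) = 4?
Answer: 131943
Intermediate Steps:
f(x) = 4
X(m) = m²
(-90204 - 1*(-222131)) + X(f(-15)) = (-90204 - 1*(-222131)) + 4² = (-90204 + 222131) + 16 = 131927 + 16 = 131943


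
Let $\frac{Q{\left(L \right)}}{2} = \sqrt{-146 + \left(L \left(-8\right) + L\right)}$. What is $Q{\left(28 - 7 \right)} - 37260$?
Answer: $-37260 + 2 i \sqrt{293} \approx -37260.0 + 34.234 i$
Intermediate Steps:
$Q{\left(L \right)} = 2 \sqrt{-146 - 7 L}$ ($Q{\left(L \right)} = 2 \sqrt{-146 + \left(L \left(-8\right) + L\right)} = 2 \sqrt{-146 + \left(- 8 L + L\right)} = 2 \sqrt{-146 - 7 L}$)
$Q{\left(28 - 7 \right)} - 37260 = 2 \sqrt{-146 - 7 \left(28 - 7\right)} - 37260 = 2 \sqrt{-146 - 147} - 37260 = 2 \sqrt{-293} - 37260 = 2 i \sqrt{293} - 37260 = -37260 + 2 i \sqrt{293}$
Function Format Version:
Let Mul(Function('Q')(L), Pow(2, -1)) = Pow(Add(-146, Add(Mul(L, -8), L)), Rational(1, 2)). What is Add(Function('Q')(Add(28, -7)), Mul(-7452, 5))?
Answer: Add(-37260, Mul(2, I, Pow(293, Rational(1, 2)))) ≈ Add(-37260., Mul(34.234, I))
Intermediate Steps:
Function('Q')(L) = Mul(2, Pow(Add(-146, Mul(-7, L)), Rational(1, 2))) (Function('Q')(L) = Mul(2, Pow(Add(-146, Add(Mul(L, -8), L)), Rational(1, 2))) = Mul(2, Pow(Add(-146, Add(Mul(-8, L), L)), Rational(1, 2))) = Mul(2, Pow(Add(-146, Mul(-7, L)), Rational(1, 2))))
Add(Function('Q')(Add(28, -7)), Mul(-7452, 5)) = Add(Mul(2, Pow(Add(-146, Mul(-7, Add(28, -7))), Rational(1, 2))), Mul(-7452, 5)) = Add(Mul(2, Pow(Add(-146, Mul(-7, 21)), Rational(1, 2))), -37260) = Add(Mul(2, Pow(Add(-146, -147), Rational(1, 2))), -37260) = Add(Mul(2, Pow(-293, Rational(1, 2))), -37260) = Add(Mul(2, Mul(I, Pow(293, Rational(1, 2)))), -37260) = Add(Mul(2, I, Pow(293, Rational(1, 2))), -37260) = Add(-37260, Mul(2, I, Pow(293, Rational(1, 2))))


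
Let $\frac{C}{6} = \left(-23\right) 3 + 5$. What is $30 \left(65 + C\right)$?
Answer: $-9570$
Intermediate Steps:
$C = -384$ ($C = 6 \left(\left(-23\right) 3 + 5\right) = 6 \left(-69 + 5\right) = 6 \left(-64\right) = -384$)
$30 \left(65 + C\right) = 30 \left(65 - 384\right) = 30 \left(-319\right) = -9570$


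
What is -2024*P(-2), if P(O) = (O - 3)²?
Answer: -50600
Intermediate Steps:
P(O) = (-3 + O)²
-2024*P(-2) = -2024*(-3 - 2)² = -2024*(-5)² = -2024*25 = -50600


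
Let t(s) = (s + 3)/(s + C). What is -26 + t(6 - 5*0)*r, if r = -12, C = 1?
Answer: -290/7 ≈ -41.429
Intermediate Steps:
t(s) = (3 + s)/(1 + s) (t(s) = (s + 3)/(s + 1) = (3 + s)/(1 + s))
-26 + t(6 - 5*0)*r = -26 + ((3 + (6 - 5*0))/(1 + (6 - 5*0)))*(-12) = -26 + ((3 + (6 + 0))/(1 + (6 + 0)))*(-12) = -26 + ((3 + 6)/(1 + 6))*(-12) = -26 + (9/7)*(-12) = -26 - 108/7 = -290/7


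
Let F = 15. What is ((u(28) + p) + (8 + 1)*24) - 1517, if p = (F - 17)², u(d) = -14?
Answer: -1311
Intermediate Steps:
p = 4 (p = (15 - 17)² = (-2)² = 4)
((u(28) + p) + (8 + 1)*24) - 1517 = ((-14 + 4) + (8 + 1)*24) - 1517 = (-10 + 9*24) - 1517 = (-10 + 216) - 1517 = 206 - 1517 = -1311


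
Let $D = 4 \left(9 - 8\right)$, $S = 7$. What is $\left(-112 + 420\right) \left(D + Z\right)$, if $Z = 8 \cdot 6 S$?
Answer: $104720$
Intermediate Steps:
$Z = 336$ ($Z = 8 \cdot 6 \cdot 7 = 48 \cdot 7 = 336$)
$D = 4$ ($D = 4 \cdot 1 = 4$)
$\left(-112 + 420\right) \left(D + Z\right) = \left(-112 + 420\right) \left(4 + 336\right) = 308 \cdot 340 = 104720$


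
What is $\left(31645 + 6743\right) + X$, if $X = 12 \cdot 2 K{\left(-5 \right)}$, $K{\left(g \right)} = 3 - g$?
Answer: $38580$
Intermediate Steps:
$X = 192$ ($X = 12 \cdot 2 \left(3 - -5\right) = 24 \left(3 + 5\right) = 24 \cdot 8 = 192$)
$\left(31645 + 6743\right) + X = \left(31645 + 6743\right) + 192 = 38388 + 192 = 38580$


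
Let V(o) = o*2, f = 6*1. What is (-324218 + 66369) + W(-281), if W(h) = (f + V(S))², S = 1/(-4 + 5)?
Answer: -257785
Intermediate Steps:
f = 6
S = 1 (S = 1/1 = 1)
V(o) = 2*o
W(h) = 64 (W(h) = (6 + 2*1)² = (6 + 2)² = 8² = 64)
(-324218 + 66369) + W(-281) = (-324218 + 66369) + 64 = -257849 + 64 = -257785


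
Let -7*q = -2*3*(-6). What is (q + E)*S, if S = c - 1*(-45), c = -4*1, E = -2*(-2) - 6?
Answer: -2050/7 ≈ -292.86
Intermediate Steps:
E = -2 (E = 4 - 6 = -2)
c = -4
q = -36/7 (q = -(-2*3)*(-6)/7 = -(-6)*(-6)/7 = -⅐*36 = -36/7 ≈ -5.1429)
S = 41 (S = -4 - 1*(-45) = -4 + 45 = 41)
(q + E)*S = (-36/7 - 2)*41 = -50/7*41 = -2050/7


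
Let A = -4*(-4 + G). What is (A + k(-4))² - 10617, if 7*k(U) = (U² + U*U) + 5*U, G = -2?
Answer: -487833/49 ≈ -9955.8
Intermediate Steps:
A = 24 (A = -4*(-4 - 2) = -4*(-6) = 24)
k(U) = 2*U²/7 + 5*U/7 (k(U) = ((U² + U*U) + 5*U)/7 = ((U² + U²) + 5*U)/7 = (2*U² + 5*U)/7 = 2*U²/7 + 5*U/7)
(A + k(-4))² - 10617 = (24 + (⅐)*(-4)*(5 + 2*(-4)))² - 10617 = (24 + (⅐)*(-4)*(5 - 8))² - 10617 = (24 + (⅐)*(-4)*(-3))² - 10617 = (24 + 12/7)² - 10617 = (180/7)² - 10617 = 32400/49 - 10617 = -487833/49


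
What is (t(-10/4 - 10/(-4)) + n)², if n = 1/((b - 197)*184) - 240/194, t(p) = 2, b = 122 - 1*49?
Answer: 2850312994369/4898041775104 ≈ 0.58193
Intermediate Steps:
b = 73 (b = 122 - 49 = 73)
n = -2738017/2213152 (n = 1/((73 - 197)*184) - 240/194 = (1/184)/(-124) - 240*1/194 = -1/124*1/184 - 120/97 = -1/22816 - 120/97 = -2738017/2213152 ≈ -1.2372)
(t(-10/4 - 10/(-4)) + n)² = (2 - 2738017/2213152)² = (1688287/2213152)² = 2850312994369/4898041775104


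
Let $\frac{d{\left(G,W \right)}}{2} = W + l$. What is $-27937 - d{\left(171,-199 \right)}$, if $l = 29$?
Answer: $-27597$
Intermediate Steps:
$d{\left(G,W \right)} = 58 + 2 W$ ($d{\left(G,W \right)} = 2 \left(W + 29\right) = 2 \left(29 + W\right) = 58 + 2 W$)
$-27937 - d{\left(171,-199 \right)} = -27937 - \left(58 + 2 \left(-199\right)\right) = -27937 - \left(58 - 398\right) = -27937 - -340 = -27937 + 340 = -27597$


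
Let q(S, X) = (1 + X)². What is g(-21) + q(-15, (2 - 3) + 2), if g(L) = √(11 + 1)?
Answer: 4 + 2*√3 ≈ 7.4641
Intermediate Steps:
g(L) = 2*√3 (g(L) = √12 = 2*√3)
g(-21) + q(-15, (2 - 3) + 2) = 2*√3 + (1 + ((2 - 3) + 2))² = 2*√3 + (1 + (-1 + 2))² = 2*√3 + (1 + 1)² = 2*√3 + 2² = 2*√3 + 4 = 4 + 2*√3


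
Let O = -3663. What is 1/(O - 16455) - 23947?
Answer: -481765747/20118 ≈ -23947.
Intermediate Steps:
1/(O - 16455) - 23947 = 1/(-3663 - 16455) - 23947 = 1/(-20118) - 23947 = -1/20118 - 23947 = -481765747/20118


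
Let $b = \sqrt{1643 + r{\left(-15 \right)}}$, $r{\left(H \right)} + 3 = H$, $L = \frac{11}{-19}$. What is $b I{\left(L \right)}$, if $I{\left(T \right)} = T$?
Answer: $- \frac{55 \sqrt{65}}{19} \approx -23.338$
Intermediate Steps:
$L = - \frac{11}{19}$ ($L = 11 \left(- \frac{1}{19}\right) = - \frac{11}{19} \approx -0.57895$)
$r{\left(H \right)} = -3 + H$
$b = 5 \sqrt{65}$ ($b = \sqrt{1643 - 18} = \sqrt{1625} = 5 \sqrt{65} \approx 40.311$)
$b I{\left(L \right)} = 5 \sqrt{65} \left(- \frac{11}{19}\right) = - \frac{55 \sqrt{65}}{19}$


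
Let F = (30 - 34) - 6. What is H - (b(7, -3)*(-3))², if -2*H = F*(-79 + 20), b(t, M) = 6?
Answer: -619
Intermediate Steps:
F = -10 (F = -4 - 6 = -10)
H = -295 (H = -(-5)*(-79 + 20) = -(-5)*(-59) = -½*590 = -295)
H - (b(7, -3)*(-3))² = -295 - (6*(-3))² = -295 - 1*(-18)² = -295 - 1*324 = -295 - 324 = -619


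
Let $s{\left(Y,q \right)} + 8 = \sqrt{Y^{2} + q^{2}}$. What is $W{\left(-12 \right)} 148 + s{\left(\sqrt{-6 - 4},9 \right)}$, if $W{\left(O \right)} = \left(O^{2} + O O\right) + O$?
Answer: $40840 + \sqrt{71} \approx 40848.0$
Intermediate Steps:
$W{\left(O \right)} = O + 2 O^{2}$ ($W{\left(O \right)} = \left(O^{2} + O^{2}\right) + O = 2 O^{2} + O = O + 2 O^{2}$)
$s{\left(Y,q \right)} = -8 + \sqrt{Y^{2} + q^{2}}$
$W{\left(-12 \right)} 148 + s{\left(\sqrt{-6 - 4},9 \right)} = - 12 \left(1 + 2 \left(-12\right)\right) 148 - \left(8 - \sqrt{\left(\sqrt{-6 - 4}\right)^{2} + 9^{2}}\right) = - 12 \left(1 - 24\right) 148 - \left(8 - \sqrt{\left(\sqrt{-10}\right)^{2} + 81}\right) = \left(-12\right) \left(-23\right) 148 - \left(8 - \sqrt{\left(i \sqrt{10}\right)^{2} + 81}\right) = 276 \cdot 148 - \left(8 - \sqrt{-10 + 81}\right) = 40848 - \left(8 - \sqrt{71}\right) = 40840 + \sqrt{71}$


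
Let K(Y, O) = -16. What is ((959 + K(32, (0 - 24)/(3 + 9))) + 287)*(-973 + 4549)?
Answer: 4398480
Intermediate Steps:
((959 + K(32, (0 - 24)/(3 + 9))) + 287)*(-973 + 4549) = ((959 - 16) + 287)*(-973 + 4549) = (943 + 287)*3576 = 1230*3576 = 4398480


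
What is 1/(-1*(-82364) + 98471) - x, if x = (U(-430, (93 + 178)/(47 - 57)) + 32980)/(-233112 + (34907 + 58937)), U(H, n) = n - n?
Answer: 1491019392/6296132195 ≈ 0.23682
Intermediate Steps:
U(H, n) = 0
x = -8245/34817 (x = (0 + 32980)/(-233112 + (34907 + 58937)) = 32980/(-233112 + 93844) = 32980/(-139268) = 32980*(-1/139268) = -8245/34817 ≈ -0.23681)
1/(-1*(-82364) + 98471) - x = 1/(-1*(-82364) + 98471) - 1*(-8245/34817) = 1/(82364 + 98471) + 8245/34817 = 1/180835 + 8245/34817 = 1491019392/6296132195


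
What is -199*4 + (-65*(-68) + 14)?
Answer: 3638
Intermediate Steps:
-199*4 + (-65*(-68) + 14) = -796 + (4420 + 14) = -796 + 4434 = 3638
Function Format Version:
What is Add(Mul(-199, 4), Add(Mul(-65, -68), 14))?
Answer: 3638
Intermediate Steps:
Add(Mul(-199, 4), Add(Mul(-65, -68), 14)) = Add(-796, Add(4420, 14)) = Add(-796, 4434) = 3638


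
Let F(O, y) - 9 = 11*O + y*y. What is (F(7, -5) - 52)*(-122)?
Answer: -7198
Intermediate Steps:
F(O, y) = 9 + y² + 11*O (F(O, y) = 9 + (11*O + y*y) = 9 + (11*O + y²) = 9 + (y² + 11*O) = 9 + y² + 11*O)
(F(7, -5) - 52)*(-122) = ((9 + (-5)² + 11*7) - 52)*(-122) = ((9 + 25 + 77) - 52)*(-122) = (111 - 52)*(-122) = 59*(-122) = -7198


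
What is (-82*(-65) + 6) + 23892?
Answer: 29228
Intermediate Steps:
(-82*(-65) + 6) + 23892 = (5330 + 6) + 23892 = 5336 + 23892 = 29228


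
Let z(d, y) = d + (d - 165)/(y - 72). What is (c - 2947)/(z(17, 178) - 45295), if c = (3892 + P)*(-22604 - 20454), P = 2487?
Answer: 4852502079/799936 ≈ 6066.1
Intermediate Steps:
z(d, y) = d + (-165 + d)/(-72 + y)
c = -274666982 (c = (3892 + 2487)*(-22604 - 20454) = 6379*(-43058) = -274666982)
(c - 2947)/(z(17, 178) - 45295) = (-274666982 - 2947)/((-165 - 71*17 + 17*178)/(-72 + 178) - 45295) = -274669929/((-165 - 1207 + 3026)/106 - 45295) = -274669929/((1/106)*1654 - 45295) = -274669929/(827/53 - 45295) = -274669929/(-2399808/53) = -274669929*(-53/2399808) = 4852502079/799936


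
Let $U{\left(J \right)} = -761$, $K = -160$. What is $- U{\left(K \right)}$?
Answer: $761$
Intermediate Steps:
$- U{\left(K \right)} = \left(-1\right) \left(-761\right) = 761$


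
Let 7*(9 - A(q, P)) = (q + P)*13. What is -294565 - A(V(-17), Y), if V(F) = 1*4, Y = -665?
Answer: -2070611/7 ≈ -2.9580e+5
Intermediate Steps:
V(F) = 4
A(q, P) = 9 - 13*P/7 - 13*q/7 (A(q, P) = 9 - (q + P)*13/7 = 9 - (P + q)*13/7 = 9 - (13*P + 13*q)/7 = 9 + (-13*P/7 - 13*q/7) = 9 - 13*P/7 - 13*q/7)
-294565 - A(V(-17), Y) = -294565 - (9 - 13/7*(-665) - 13/7*4) = -294565 - (9 + 1235 - 52/7) = -294565 - 1*8656/7 = -294565 - 8656/7 = -2070611/7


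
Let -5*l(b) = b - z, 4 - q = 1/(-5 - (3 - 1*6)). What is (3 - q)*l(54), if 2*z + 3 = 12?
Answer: 297/20 ≈ 14.850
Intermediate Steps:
z = 9/2 (z = -3/2 + (½)*12 = -3/2 + 6 = 9/2 ≈ 4.5000)
q = 9/2 (q = 4 - 1/(-5 - (3 - 1*6)) = 4 - 1/(-5 - (3 - 6)) = 4 - 1/(-5 - 1*(-3)) = 4 - 1/(-5 + 3) = 4 - 1/(-2) = 4 - (-1)/2 = 4 - 1*(-½) = 4 + ½ = 9/2 ≈ 4.5000)
l(b) = 9/10 - b/5 (l(b) = -(b - 1*9/2)/5 = -(b - 9/2)/5 = -(-9/2 + b)/5 = 9/10 - b/5)
(3 - q)*l(54) = (3 - 1*9/2)*(9/10 - ⅕*54) = (3 - 9/2)*(9/10 - 54/5) = -3/2*(-99/10) = 297/20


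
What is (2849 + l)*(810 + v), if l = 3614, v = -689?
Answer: 782023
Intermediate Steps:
(2849 + l)*(810 + v) = (2849 + 3614)*(810 - 689) = 6463*121 = 782023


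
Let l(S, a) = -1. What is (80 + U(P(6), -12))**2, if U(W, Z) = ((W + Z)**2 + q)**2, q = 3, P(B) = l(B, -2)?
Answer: 879952896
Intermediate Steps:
P(B) = -1
U(W, Z) = (3 + (W + Z)**2)**2 (U(W, Z) = ((W + Z)**2 + 3)**2 = (3 + (W + Z)**2)**2)
(80 + U(P(6), -12))**2 = (80 + (3 + (-1 - 12)**2)**2)**2 = (80 + (3 + (-13)**2)**2)**2 = (80 + (3 + 169)**2)**2 = (80 + 172**2)**2 = (80 + 29584)**2 = 29664**2 = 879952896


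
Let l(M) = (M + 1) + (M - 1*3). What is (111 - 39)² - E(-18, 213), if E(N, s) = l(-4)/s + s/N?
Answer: 737815/142 ≈ 5195.9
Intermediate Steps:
l(M) = -2 + 2*M (l(M) = (1 + M) + (M - 3) = (1 + M) + (-3 + M) = -2 + 2*M)
E(N, s) = -10/s + s/N (E(N, s) = (-2 + 2*(-4))/s + s/N = (-2 - 8)/s + s/N = -10/s + s/N)
(111 - 39)² - E(-18, 213) = (111 - 39)² - (-10/213 + 213/(-18)) = 72² - (-10*1/213 + 213*(-1/18)) = 5184 - (-10/213 - 71/6) = 5184 - 1*(-1687/142) = 5184 + 1687/142 = 737815/142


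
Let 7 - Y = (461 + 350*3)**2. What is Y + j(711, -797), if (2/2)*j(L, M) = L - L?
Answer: -2283114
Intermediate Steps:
Y = -2283114 (Y = 7 - (461 + 350*3)**2 = 7 - (461 + 1050)**2 = 7 - 1*1511**2 = 7 - 1*2283121 = 7 - 2283121 = -2283114)
j(L, M) = 0 (j(L, M) = L - L = 0)
Y + j(711, -797) = -2283114 + 0 = -2283114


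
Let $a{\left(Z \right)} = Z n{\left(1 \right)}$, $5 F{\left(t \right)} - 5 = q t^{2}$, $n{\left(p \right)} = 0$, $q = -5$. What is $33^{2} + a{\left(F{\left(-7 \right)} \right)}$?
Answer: $1089$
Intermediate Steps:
$F{\left(t \right)} = 1 - t^{2}$ ($F{\left(t \right)} = 1 + \frac{\left(-5\right) t^{2}}{5} = 1 - t^{2}$)
$a{\left(Z \right)} = 0$ ($a{\left(Z \right)} = Z 0 = 0$)
$33^{2} + a{\left(F{\left(-7 \right)} \right)} = 33^{2} + 0 = 1089 + 0 = 1089$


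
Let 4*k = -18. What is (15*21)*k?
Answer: -2835/2 ≈ -1417.5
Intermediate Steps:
k = -9/2 (k = (¼)*(-18) = -9/2 ≈ -4.5000)
(15*21)*k = (15*21)*(-9/2) = 315*(-9/2) = -2835/2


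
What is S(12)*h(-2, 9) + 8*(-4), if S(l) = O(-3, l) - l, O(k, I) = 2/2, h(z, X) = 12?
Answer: -164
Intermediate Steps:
O(k, I) = 1 (O(k, I) = 2*(1/2) = 1)
S(l) = 1 - l
S(12)*h(-2, 9) + 8*(-4) = (1 - 1*12)*12 + 8*(-4) = (1 - 12)*12 - 32 = -11*12 - 32 = -132 - 32 = -164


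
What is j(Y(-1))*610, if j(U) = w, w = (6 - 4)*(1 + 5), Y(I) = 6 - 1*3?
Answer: 7320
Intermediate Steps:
Y(I) = 3 (Y(I) = 6 - 3 = 3)
w = 12 (w = 2*6 = 12)
j(U) = 12
j(Y(-1))*610 = 12*610 = 7320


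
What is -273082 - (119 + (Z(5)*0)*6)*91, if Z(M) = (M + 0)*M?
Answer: -283911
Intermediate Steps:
Z(M) = M**2 (Z(M) = M*M = M**2)
-273082 - (119 + (Z(5)*0)*6)*91 = -273082 - (119 + (5**2*0)*6)*91 = -273082 - (119 + (25*0)*6)*91 = -273082 - (119 + 0*6)*91 = -273082 - (119 + 0)*91 = -273082 - 119*91 = -273082 - 1*10829 = -273082 - 10829 = -283911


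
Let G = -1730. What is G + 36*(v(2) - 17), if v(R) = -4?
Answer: -2486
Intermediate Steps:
G + 36*(v(2) - 17) = -1730 + 36*(-4 - 17) = -1730 + 36*(-21) = -1730 - 756 = -2486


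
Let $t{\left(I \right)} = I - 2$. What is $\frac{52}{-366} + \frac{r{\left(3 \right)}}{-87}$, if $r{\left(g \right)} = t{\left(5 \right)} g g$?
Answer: $- \frac{2401}{5307} \approx -0.45242$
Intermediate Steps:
$t{\left(I \right)} = -2 + I$ ($t{\left(I \right)} = I - 2 = -2 + I$)
$r{\left(g \right)} = 3 g^{2}$ ($r{\left(g \right)} = \left(-2 + 5\right) g g = 3 g g = 3 g^{2}$)
$\frac{52}{-366} + \frac{r{\left(3 \right)}}{-87} = \frac{52}{-366} + \frac{3 \cdot 3^{2}}{-87} = 52 \left(- \frac{1}{366}\right) + 3 \cdot 9 \left(- \frac{1}{87}\right) = - \frac{26}{183} + 27 \left(- \frac{1}{87}\right) = - \frac{26}{183} - \frac{9}{29} = - \frac{2401}{5307}$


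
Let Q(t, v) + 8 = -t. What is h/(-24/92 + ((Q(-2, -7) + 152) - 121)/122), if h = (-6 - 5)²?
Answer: -339526/157 ≈ -2162.6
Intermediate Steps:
Q(t, v) = -8 - t
h = 121 (h = (-11)² = 121)
h/(-24/92 + ((Q(-2, -7) + 152) - 121)/122) = 121/(-24/92 + (((-8 - 1*(-2)) + 152) - 121)/122) = 121/(-24*1/92 + (((-8 + 2) + 152) - 121)*(1/122)) = 121/(-6/23 + ((-6 + 152) - 121)*(1/122)) = 121/(-6/23 + (146 - 121)*(1/122)) = 121/(-6/23 + 25*(1/122)) = 121/(-6/23 + 25/122) = 121/(-157/2806) = 121*(-2806/157) = -339526/157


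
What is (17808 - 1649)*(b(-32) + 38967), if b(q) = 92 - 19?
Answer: 630847360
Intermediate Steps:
b(q) = 73
(17808 - 1649)*(b(-32) + 38967) = (17808 - 1649)*(73 + 38967) = 16159*39040 = 630847360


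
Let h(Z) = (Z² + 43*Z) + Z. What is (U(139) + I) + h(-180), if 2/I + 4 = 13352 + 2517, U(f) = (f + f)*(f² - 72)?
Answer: 85285512232/15865 ≈ 5.3757e+6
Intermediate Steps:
U(f) = 2*f*(-72 + f²) (U(f) = (2*f)*(-72 + f²) = 2*f*(-72 + f²))
I = 2/15865 (I = 2/(-4 + (13352 + 2517)) = 2/(-4 + 15869) = 2/15865 ≈ 0.00012606)
h(Z) = Z² + 44*Z
(U(139) + I) + h(-180) = (2*139*(-72 + 139²) + 2/15865) - 180*(44 - 180) = (2*139*(-72 + 19321) + 2/15865) - 180*(-136) = (2*139*19249 + 2/15865) + 24480 = (5351222 + 2/15865) + 24480 = 84897137032/15865 + 24480 = 85285512232/15865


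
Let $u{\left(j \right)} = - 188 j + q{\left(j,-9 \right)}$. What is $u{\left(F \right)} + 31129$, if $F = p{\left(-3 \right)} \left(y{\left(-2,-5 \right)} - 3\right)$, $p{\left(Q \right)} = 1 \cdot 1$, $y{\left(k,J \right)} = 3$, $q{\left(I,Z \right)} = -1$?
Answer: $31128$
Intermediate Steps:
$p{\left(Q \right)} = 1$
$F = 0$ ($F = 1 \left(3 - 3\right) = 1 \cdot 0 = 0$)
$u{\left(j \right)} = -1 - 188 j$ ($u{\left(j \right)} = - 188 j - 1 = -1 - 188 j$)
$u{\left(F \right)} + 31129 = \left(-1 - 0\right) + 31129 = \left(-1 + 0\right) + 31129 = -1 + 31129 = 31128$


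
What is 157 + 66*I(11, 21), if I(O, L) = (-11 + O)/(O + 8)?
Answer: 157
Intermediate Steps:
I(O, L) = (-11 + O)/(8 + O)
157 + 66*I(11, 21) = 157 + 66*((-11 + 11)/(8 + 11)) = 157 + 66*(0/19) = 157 + 66*((1/19)*0) = 157 + 66*0 = 157 + 0 = 157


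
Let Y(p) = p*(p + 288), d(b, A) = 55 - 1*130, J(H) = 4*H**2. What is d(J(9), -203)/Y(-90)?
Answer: 5/1188 ≈ 0.0042088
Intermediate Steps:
d(b, A) = -75 (d(b, A) = 55 - 130 = -75)
Y(p) = p*(288 + p)
d(J(9), -203)/Y(-90) = -75*(-1/(90*(288 - 90))) = -75/((-90*198)) = -75/(-17820) = -75*(-1/17820) = 5/1188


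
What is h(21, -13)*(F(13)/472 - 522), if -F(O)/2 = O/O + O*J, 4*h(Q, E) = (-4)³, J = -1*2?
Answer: 492668/59 ≈ 8350.3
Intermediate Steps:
J = -2
h(Q, E) = -16 (h(Q, E) = (¼)*(-4)³ = (¼)*(-64) = -16)
F(O) = -2 + 4*O (F(O) = -2*(O/O + O*(-2)) = -2*(1 - 2*O) = -2 + 4*O)
h(21, -13)*(F(13)/472 - 522) = -16*((-2 + 4*13)/472 - 522) = -16*((-2 + 52)*(1/472) - 522) = -16*(50*(1/472) - 522) = -16*(25/236 - 522) = -16*(-123167/236) = 492668/59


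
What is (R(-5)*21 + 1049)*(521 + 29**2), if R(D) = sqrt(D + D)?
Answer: 1428738 + 28602*I*sqrt(10) ≈ 1.4287e+6 + 90448.0*I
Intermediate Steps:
R(D) = sqrt(2)*sqrt(D) (R(D) = sqrt(2*D) = sqrt(2)*sqrt(D))
(R(-5)*21 + 1049)*(521 + 29**2) = ((sqrt(2)*sqrt(-5))*21 + 1049)*(521 + 29**2) = ((sqrt(2)*(I*sqrt(5)))*21 + 1049)*(521 + 841) = ((I*sqrt(10))*21 + 1049)*1362 = (21*I*sqrt(10) + 1049)*1362 = (1049 + 21*I*sqrt(10))*1362 = 1428738 + 28602*I*sqrt(10)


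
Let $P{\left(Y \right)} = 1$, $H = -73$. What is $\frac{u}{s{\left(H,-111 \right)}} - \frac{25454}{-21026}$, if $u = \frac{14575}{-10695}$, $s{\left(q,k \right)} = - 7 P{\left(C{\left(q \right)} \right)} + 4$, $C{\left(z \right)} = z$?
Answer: $\frac{112314554}{67461921} \approx 1.6649$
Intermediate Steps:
$s{\left(q,k \right)} = -3$ ($s{\left(q,k \right)} = \left(-7\right) 1 + 4 = -7 + 4 = -3$)
$u = - \frac{2915}{2139}$ ($u = 14575 \left(- \frac{1}{10695}\right) = - \frac{2915}{2139} \approx -1.3628$)
$\frac{u}{s{\left(H,-111 \right)}} - \frac{25454}{-21026} = - \frac{2915}{2139 \left(-3\right)} - \frac{25454}{-21026} = \left(- \frac{2915}{2139}\right) \left(- \frac{1}{3}\right) - - \frac{12727}{10513} = \frac{2915}{6417} + \frac{12727}{10513} = \frac{112314554}{67461921}$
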